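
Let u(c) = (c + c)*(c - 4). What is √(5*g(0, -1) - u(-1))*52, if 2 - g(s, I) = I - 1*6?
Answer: 52*√35 ≈ 307.64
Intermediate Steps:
g(s, I) = 8 - I (g(s, I) = 2 - (I - 1*6) = 2 - (I - 6) = 2 - (-6 + I) = 2 + (6 - I) = 8 - I)
u(c) = 2*c*(-4 + c) (u(c) = (2*c)*(-4 + c) = 2*c*(-4 + c))
√(5*g(0, -1) - u(-1))*52 = √(5*(8 - 1*(-1)) - 2*(-1)*(-4 - 1))*52 = √(5*(8 + 1) - 2*(-1)*(-5))*52 = √(5*9 - 1*10)*52 = √(45 - 10)*52 = √35*52 = 52*√35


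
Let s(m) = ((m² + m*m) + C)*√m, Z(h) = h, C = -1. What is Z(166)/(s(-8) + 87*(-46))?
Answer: -166083/4036259 - 10541*I*√2/4036259 ≈ -0.041148 - 0.0036933*I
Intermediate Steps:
s(m) = √m*(-1 + 2*m²) (s(m) = ((m² + m*m) - 1)*√m = ((m² + m²) - 1)*√m = (2*m² - 1)*√m = (-1 + 2*m²)*√m = √m*(-1 + 2*m²))
Z(166)/(s(-8) + 87*(-46)) = 166/(√(-8)*(-1 + 2*(-8)²) + 87*(-46)) = 166/((2*I*√2)*(-1 + 2*64) - 4002) = 166/((2*I*√2)*(-1 + 128) - 4002) = 166/((2*I*√2)*127 - 4002) = 166/(254*I*√2 - 4002) = 166/(-4002 + 254*I*√2)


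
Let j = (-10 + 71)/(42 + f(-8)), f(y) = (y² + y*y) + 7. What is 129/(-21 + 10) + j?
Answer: -22162/1947 ≈ -11.383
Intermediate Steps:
f(y) = 7 + 2*y² (f(y) = (y² + y²) + 7 = 2*y² + 7 = 7 + 2*y²)
j = 61/177 (j = (-10 + 71)/(42 + (7 + 2*(-8)²)) = 61/(42 + (7 + 2*64)) = 61/(42 + (7 + 128)) = 61/(42 + 135) = 61/177 ≈ 0.34463)
129/(-21 + 10) + j = 129/(-21 + 10) + 61/177 = 129/(-11) + 61/177 = -1/11*129 + 61/177 = -129/11 + 61/177 = -22162/1947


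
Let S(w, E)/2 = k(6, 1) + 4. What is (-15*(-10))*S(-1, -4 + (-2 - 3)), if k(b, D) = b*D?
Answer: 3000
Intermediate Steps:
k(b, D) = D*b
S(w, E) = 20 (S(w, E) = 2*(1*6 + 4) = 2*(6 + 4) = 2*10 = 20)
(-15*(-10))*S(-1, -4 + (-2 - 3)) = -15*(-10)*20 = 150*20 = 3000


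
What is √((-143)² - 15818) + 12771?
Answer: 12771 + √4631 ≈ 12839.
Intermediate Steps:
√((-143)² - 15818) + 12771 = √(20449 - 15818) + 12771 = √4631 + 12771 = 12771 + √4631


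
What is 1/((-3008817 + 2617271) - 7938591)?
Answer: -1/8330137 ≈ -1.2005e-7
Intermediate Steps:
1/((-3008817 + 2617271) - 7938591) = 1/(-391546 - 7938591) = 1/(-8330137) = -1/8330137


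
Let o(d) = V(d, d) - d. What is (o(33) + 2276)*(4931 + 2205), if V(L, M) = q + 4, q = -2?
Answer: 16020320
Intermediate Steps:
V(L, M) = 2 (V(L, M) = -2 + 4 = 2)
o(d) = 2 - d
(o(33) + 2276)*(4931 + 2205) = ((2 - 1*33) + 2276)*(4931 + 2205) = ((2 - 33) + 2276)*7136 = (-31 + 2276)*7136 = 2245*7136 = 16020320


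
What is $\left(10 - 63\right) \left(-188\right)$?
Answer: $9964$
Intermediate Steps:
$\left(10 - 63\right) \left(-188\right) = \left(-53\right) \left(-188\right) = 9964$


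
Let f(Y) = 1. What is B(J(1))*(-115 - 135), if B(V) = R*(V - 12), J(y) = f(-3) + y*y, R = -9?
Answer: -22500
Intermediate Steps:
J(y) = 1 + y² (J(y) = 1 + y*y = 1 + y²)
B(V) = 108 - 9*V (B(V) = -9*(V - 12) = -9*(-12 + V) = 108 - 9*V)
B(J(1))*(-115 - 135) = (108 - 9*(1 + 1²))*(-115 - 135) = (108 - 9*(1 + 1))*(-250) = (108 - 9*2)*(-250) = (108 - 18)*(-250) = 90*(-250) = -22500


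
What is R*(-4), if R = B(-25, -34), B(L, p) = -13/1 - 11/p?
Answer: 862/17 ≈ 50.706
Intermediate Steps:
B(L, p) = -13 - 11/p (B(L, p) = -13*1 - 11/p = -13 - 11/p)
R = -431/34 (R = -13 - 11/(-34) = -13 - 11*(-1/34) = -13 + 11/34 = -431/34 ≈ -12.676)
R*(-4) = -431/34*(-4) = 862/17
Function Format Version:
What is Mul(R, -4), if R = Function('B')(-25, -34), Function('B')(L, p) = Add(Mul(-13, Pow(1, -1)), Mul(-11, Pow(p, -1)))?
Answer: Rational(862, 17) ≈ 50.706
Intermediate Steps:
Function('B')(L, p) = Add(-13, Mul(-11, Pow(p, -1))) (Function('B')(L, p) = Add(Mul(-13, 1), Mul(-11, Pow(p, -1))) = Add(-13, Mul(-11, Pow(p, -1))))
R = Rational(-431, 34) (R = Add(-13, Mul(-11, Pow(-34, -1))) = Add(-13, Mul(-11, Rational(-1, 34))) = Add(-13, Rational(11, 34)) = Rational(-431, 34) ≈ -12.676)
Mul(R, -4) = Mul(Rational(-431, 34), -4) = Rational(862, 17)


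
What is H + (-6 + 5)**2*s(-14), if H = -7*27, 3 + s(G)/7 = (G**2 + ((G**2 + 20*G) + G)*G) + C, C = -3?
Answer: 10745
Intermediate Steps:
s(G) = -42 + 7*G**2 + 7*G*(G**2 + 21*G) (s(G) = -21 + 7*((G**2 + ((G**2 + 20*G) + G)*G) - 3) = -21 + 7*((G**2 + (G**2 + 21*G)*G) - 3) = -21 + 7*((G**2 + G*(G**2 + 21*G)) - 3) = -21 + 7*(-3 + G**2 + G*(G**2 + 21*G)) = -21 + (-21 + 7*G**2 + 7*G*(G**2 + 21*G)) = -42 + 7*G**2 + 7*G*(G**2 + 21*G))
H = -189
H + (-6 + 5)**2*s(-14) = -189 + (-6 + 5)**2*(-42 + 7*(-14)**3 + 154*(-14)**2) = -189 + (-1)**2*(-42 + 7*(-2744) + 154*196) = -189 + 1*(-42 - 19208 + 30184) = -189 + 1*10934 = -189 + 10934 = 10745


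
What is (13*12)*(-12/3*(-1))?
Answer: 624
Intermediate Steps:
(13*12)*(-12/3*(-1)) = 156*(-12/3*(-1)) = 156*(-4*1*(-1)) = 156*(-4*(-1)) = 156*4 = 624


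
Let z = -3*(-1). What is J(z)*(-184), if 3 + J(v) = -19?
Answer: 4048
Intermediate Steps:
z = 3
J(v) = -22 (J(v) = -3 - 19 = -22)
J(z)*(-184) = -22*(-184) = 4048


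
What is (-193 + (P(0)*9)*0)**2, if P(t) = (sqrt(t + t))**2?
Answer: 37249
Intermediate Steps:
P(t) = 2*t (P(t) = (sqrt(2*t))**2 = (sqrt(2)*sqrt(t))**2 = 2*t)
(-193 + (P(0)*9)*0)**2 = (-193 + ((2*0)*9)*0)**2 = (-193 + (0*9)*0)**2 = (-193 + 0*0)**2 = (-193 + 0)**2 = (-193)**2 = 37249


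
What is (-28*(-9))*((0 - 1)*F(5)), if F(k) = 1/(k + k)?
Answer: -126/5 ≈ -25.200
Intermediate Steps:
F(k) = 1/(2*k)
(-28*(-9))*((0 - 1)*F(5)) = (-28*(-9))*((0 - 1)*((½)/5)) = 252*(-1/(2*5)) = 252*(-1*⅒) = 252*(-⅒) = -126/5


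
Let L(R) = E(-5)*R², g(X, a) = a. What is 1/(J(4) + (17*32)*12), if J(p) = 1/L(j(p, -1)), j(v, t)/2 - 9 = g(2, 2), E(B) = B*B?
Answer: 12100/78988801 ≈ 0.00015319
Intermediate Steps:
E(B) = B²
j(v, t) = 22 (j(v, t) = 18 + 2*2 = 18 + 4 = 22)
L(R) = 25*R² (L(R) = (-5)²*R² = 25*R²)
J(p) = 1/12100 (J(p) = 1/(25*22²) = 1/(25*484) = 1/12100)
1/(J(4) + (17*32)*12) = 1/(1/12100 + (17*32)*12) = 1/(1/12100 + 544*12) = 1/(1/12100 + 6528) = 1/(78988801/12100) = 12100/78988801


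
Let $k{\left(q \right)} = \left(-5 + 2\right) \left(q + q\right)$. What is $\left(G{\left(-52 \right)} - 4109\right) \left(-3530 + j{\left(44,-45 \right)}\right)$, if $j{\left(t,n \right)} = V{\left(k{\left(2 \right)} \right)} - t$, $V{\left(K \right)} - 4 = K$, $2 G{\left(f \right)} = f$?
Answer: $14811570$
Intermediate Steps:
$G{\left(f \right)} = \frac{f}{2}$
$k{\left(q \right)} = - 6 q$ ($k{\left(q \right)} = - 3 \cdot 2 q = - 6 q$)
$V{\left(K \right)} = 4 + K$
$j{\left(t,n \right)} = -8 - t$ ($j{\left(t,n \right)} = \left(4 - 12\right) - t = -8 - t$)
$\left(G{\left(-52 \right)} - 4109\right) \left(-3530 + j{\left(44,-45 \right)}\right) = \left(\frac{1}{2} \left(-52\right) - 4109\right) \left(-3530 - 52\right) = \left(-26 - 4109\right) \left(-3530 - 52\right) = - 4135 \left(-3530 - 52\right) = \left(-4135\right) \left(-3582\right) = 14811570$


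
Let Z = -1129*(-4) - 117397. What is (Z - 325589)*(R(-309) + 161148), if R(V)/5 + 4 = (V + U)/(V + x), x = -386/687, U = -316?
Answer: -15025962414494290/212669 ≈ -7.0654e+10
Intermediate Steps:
x = -386/687 (x = -386*1/687 = -386/687 ≈ -0.56186)
R(V) = -20 + 5*(-316 + V)/(-386/687 + V) (R(V) = -20 + 5*((V - 316)/(V - 386/687)) = -20 + 5*((-316 + V)/(-386/687 + V)) = -20 + 5*(-316 + V)/(-386/687 + V))
Z = -112881 (Z = 4516 - 117397 = -112881)
(Z - 325589)*(R(-309) + 161148) = (-112881 - 325589)*(5*(-215548 - 2061*(-309))/(-386 + 687*(-309)) + 161148) = -438470*(5*(-215548 + 636849)/(-386 - 212283) + 161148) = -438470*(5*421301/(-212669) + 161148) = -438470*(5*(-1/212669)*421301 + 161148) = -438470*(-2106505/212669 + 161148) = -438470*34269077507/212669 = -15025962414494290/212669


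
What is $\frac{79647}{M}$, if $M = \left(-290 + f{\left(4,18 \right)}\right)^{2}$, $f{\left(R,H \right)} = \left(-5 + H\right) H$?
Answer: $\frac{79647}{3136} \approx 25.398$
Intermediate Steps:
$f{\left(R,H \right)} = H \left(-5 + H\right)$
$M = 3136$ ($M = \left(-290 + 18 \left(-5 + 18\right)\right)^{2} = \left(-290 + 18 \cdot 13\right)^{2} = \left(-290 + 234\right)^{2} = \left(-56\right)^{2} = 3136$)
$\frac{79647}{M} = \frac{79647}{3136}$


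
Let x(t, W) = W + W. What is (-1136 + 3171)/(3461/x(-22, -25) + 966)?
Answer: 101750/44839 ≈ 2.2692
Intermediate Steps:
x(t, W) = 2*W
(-1136 + 3171)/(3461/x(-22, -25) + 966) = (-1136 + 3171)/(3461/((2*(-25))) + 966) = 2035/(3461/(-50) + 966) = 2035/(3461*(-1/50) + 966) = 2035/(-3461/50 + 966) = 2035/(44839/50) = 2035*(50/44839) = 101750/44839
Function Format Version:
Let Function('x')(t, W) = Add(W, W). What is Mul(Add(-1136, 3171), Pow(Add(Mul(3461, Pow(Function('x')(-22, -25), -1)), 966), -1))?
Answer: Rational(101750, 44839) ≈ 2.2692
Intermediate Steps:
Function('x')(t, W) = Mul(2, W)
Mul(Add(-1136, 3171), Pow(Add(Mul(3461, Pow(Function('x')(-22, -25), -1)), 966), -1)) = Mul(Add(-1136, 3171), Pow(Add(Mul(3461, Pow(Mul(2, -25), -1)), 966), -1)) = Mul(2035, Pow(Add(Mul(3461, Pow(-50, -1)), 966), -1)) = Mul(2035, Pow(Add(Mul(3461, Rational(-1, 50)), 966), -1)) = Mul(2035, Pow(Add(Rational(-3461, 50), 966), -1)) = Mul(2035, Pow(Rational(44839, 50), -1)) = Mul(2035, Rational(50, 44839)) = Rational(101750, 44839)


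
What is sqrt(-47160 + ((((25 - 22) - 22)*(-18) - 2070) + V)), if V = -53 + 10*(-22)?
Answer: I*sqrt(49161) ≈ 221.72*I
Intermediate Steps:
V = -273 (V = -53 - 220 = -273)
sqrt(-47160 + ((((25 - 22) - 22)*(-18) - 2070) + V)) = sqrt(-47160 + ((((25 - 22) - 22)*(-18) - 2070) - 273)) = sqrt(-47160 + (((3 - 22)*(-18) - 2070) - 273)) = sqrt(-47160 + ((-19*(-18) - 2070) - 273)) = sqrt(-47160 + ((342 - 2070) - 273)) = sqrt(-47160 + (-1728 - 273)) = sqrt(-47160 - 2001) = sqrt(-49161) = I*sqrt(49161)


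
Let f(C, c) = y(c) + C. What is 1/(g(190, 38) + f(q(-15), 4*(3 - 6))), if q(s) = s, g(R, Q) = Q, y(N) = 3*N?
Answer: -1/13 ≈ -0.076923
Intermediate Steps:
f(C, c) = C + 3*c (f(C, c) = 3*c + C = C + 3*c)
1/(g(190, 38) + f(q(-15), 4*(3 - 6))) = 1/(38 + (-15 + 3*(4*(3 - 6)))) = 1/(38 + (-15 + 3*(4*(-3)))) = 1/(38 + (-15 + 3*(-12))) = 1/(38 + (-15 - 36)) = 1/(38 - 51) = 1/(-13) = -1/13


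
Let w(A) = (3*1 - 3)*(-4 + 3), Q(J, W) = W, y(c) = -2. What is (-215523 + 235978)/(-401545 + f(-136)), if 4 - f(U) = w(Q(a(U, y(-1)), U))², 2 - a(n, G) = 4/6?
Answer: -20455/401541 ≈ -0.050941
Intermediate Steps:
a(n, G) = 4/3 (a(n, G) = 2 - 4/6 = 2 - 1*⅔ = 2 - ⅔ = 4/3)
w(A) = 0 (w(A) = (3 - 3)*(-1) = 0*(-1) = 0)
f(U) = 4 (f(U) = 4 - 1*0² = 4 - 1*0 = 4 + 0 = 4)
(-215523 + 235978)/(-401545 + f(-136)) = (-215523 + 235978)/(-401545 + 4) = 20455/(-401541) = 20455*(-1/401541) = -20455/401541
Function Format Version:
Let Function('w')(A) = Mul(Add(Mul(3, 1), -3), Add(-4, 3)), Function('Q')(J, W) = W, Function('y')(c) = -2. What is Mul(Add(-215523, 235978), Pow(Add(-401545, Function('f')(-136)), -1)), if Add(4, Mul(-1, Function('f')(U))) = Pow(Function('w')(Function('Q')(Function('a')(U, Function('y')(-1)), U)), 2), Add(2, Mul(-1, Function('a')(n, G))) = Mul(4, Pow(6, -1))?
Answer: Rational(-20455, 401541) ≈ -0.050941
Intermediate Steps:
Function('a')(n, G) = Rational(4, 3) (Function('a')(n, G) = Add(2, Mul(-1, Mul(4, Pow(6, -1)))) = Add(2, Mul(-1, Mul(4, Rational(1, 6)))) = Add(2, Mul(-1, Rational(2, 3))) = Add(2, Rational(-2, 3)) = Rational(4, 3))
Function('w')(A) = 0 (Function('w')(A) = Mul(Add(3, -3), -1) = Mul(0, -1) = 0)
Function('f')(U) = 4 (Function('f')(U) = Add(4, Mul(-1, Pow(0, 2))) = Add(4, Mul(-1, 0)) = Add(4, 0) = 4)
Mul(Add(-215523, 235978), Pow(Add(-401545, Function('f')(-136)), -1)) = Mul(Add(-215523, 235978), Pow(Add(-401545, 4), -1)) = Mul(20455, Pow(-401541, -1)) = Mul(20455, Rational(-1, 401541)) = Rational(-20455, 401541)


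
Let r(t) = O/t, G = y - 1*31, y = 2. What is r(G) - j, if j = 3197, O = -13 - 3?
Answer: -92697/29 ≈ -3196.4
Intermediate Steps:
O = -16
G = -29 (G = 2 - 1*31 = 2 - 31 = -29)
r(t) = -16/t
r(G) - j = -16/(-29) - 1*3197 = -16*(-1/29) - 3197 = 16/29 - 3197 = -92697/29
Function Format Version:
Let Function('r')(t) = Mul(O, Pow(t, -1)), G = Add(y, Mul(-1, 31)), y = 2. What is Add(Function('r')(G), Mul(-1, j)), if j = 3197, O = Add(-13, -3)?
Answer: Rational(-92697, 29) ≈ -3196.4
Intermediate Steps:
O = -16
G = -29 (G = Add(2, Mul(-1, 31)) = Add(2, -31) = -29)
Function('r')(t) = Mul(-16, Pow(t, -1))
Add(Function('r')(G), Mul(-1, j)) = Add(Mul(-16, Pow(-29, -1)), Mul(-1, 3197)) = Add(Mul(-16, Rational(-1, 29)), -3197) = Add(Rational(16, 29), -3197) = Rational(-92697, 29)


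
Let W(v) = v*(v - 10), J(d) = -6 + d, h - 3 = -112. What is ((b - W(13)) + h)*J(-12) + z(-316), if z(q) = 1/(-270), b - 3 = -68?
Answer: 1035179/270 ≈ 3834.0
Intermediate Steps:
b = -65 (b = 3 - 68 = -65)
h = -109 (h = 3 - 112 = -109)
z(q) = -1/270
W(v) = v*(-10 + v)
((b - W(13)) + h)*J(-12) + z(-316) = ((-65 - 13*(-10 + 13)) - 109)*(-6 - 12) - 1/270 = ((-65 - 13*3) - 109)*(-18) - 1/270 = ((-65 - 1*39) - 109)*(-18) - 1/270 = ((-65 - 39) - 109)*(-18) - 1/270 = (-104 - 109)*(-18) - 1/270 = -213*(-18) - 1/270 = 3834 - 1/270 = 1035179/270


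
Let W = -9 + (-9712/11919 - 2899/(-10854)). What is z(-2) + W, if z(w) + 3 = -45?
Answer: -2481627983/43122942 ≈ -57.548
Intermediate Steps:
z(w) = -48 (z(w) = -3 - 45 = -48)
W = -411726767/43122942 (W = -9 + (-9712*1/11919 - 2899*(-1/10854)) = -9 + (-9712/11919 + 2899/10854) = -9 - 23620289/43122942 = -411726767/43122942 ≈ -9.5477)
z(-2) + W = -48 - 411726767/43122942 = -2481627983/43122942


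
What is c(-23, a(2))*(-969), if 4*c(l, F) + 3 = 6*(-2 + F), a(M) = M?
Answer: 2907/4 ≈ 726.75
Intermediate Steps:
c(l, F) = -15/4 + 3*F/2 (c(l, F) = -3/4 + (6*(-2 + F))/4 = -3/4 + (-12 + 6*F)/4 = -3/4 + (-3 + 3*F/2) = -15/4 + 3*F/2)
c(-23, a(2))*(-969) = (-15/4 + (3/2)*2)*(-969) = (-15/4 + 3)*(-969) = -3/4*(-969) = 2907/4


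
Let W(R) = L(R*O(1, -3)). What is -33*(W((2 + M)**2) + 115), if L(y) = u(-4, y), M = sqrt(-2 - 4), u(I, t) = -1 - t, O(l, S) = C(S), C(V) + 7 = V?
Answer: -3102 - 1320*I*sqrt(6) ≈ -3102.0 - 3233.3*I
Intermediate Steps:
C(V) = -7 + V
O(l, S) = -7 + S
M = I*sqrt(6) (M = sqrt(-6) = I*sqrt(6) ≈ 2.4495*I)
L(y) = -1 - y
W(R) = -1 + 10*R (W(R) = -1 - R*(-7 - 3) = -1 - R*(-10) = -1 - (-10)*R = -1 + 10*R)
-33*(W((2 + M)**2) + 115) = -33*((-1 + 10*(2 + I*sqrt(6))**2) + 115) = -33*(114 + 10*(2 + I*sqrt(6))**2) = -3762 - 330*(2 + I*sqrt(6))**2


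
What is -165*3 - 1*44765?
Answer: -45260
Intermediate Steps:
-165*3 - 1*44765 = -495 - 44765 = -45260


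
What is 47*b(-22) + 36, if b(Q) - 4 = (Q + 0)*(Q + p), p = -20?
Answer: 43652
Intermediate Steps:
b(Q) = 4 + Q*(-20 + Q) (b(Q) = 4 + (Q + 0)*(Q - 20) = 4 + Q*(-20 + Q))
47*b(-22) + 36 = 47*(4 + (-22)² - 20*(-22)) + 36 = 47*(4 + 484 + 440) + 36 = 47*928 + 36 = 43616 + 36 = 43652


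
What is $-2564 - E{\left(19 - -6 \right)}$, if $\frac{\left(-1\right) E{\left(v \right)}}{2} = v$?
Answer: $-2514$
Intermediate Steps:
$E{\left(v \right)} = - 2 v$
$-2564 - E{\left(19 - -6 \right)} = -2564 - - 2 \left(19 - -6\right) = -2564 - - 2 \left(19 + 6\right) = -2564 - \left(-2\right) 25 = -2564 - -50 = -2564 + 50 = -2514$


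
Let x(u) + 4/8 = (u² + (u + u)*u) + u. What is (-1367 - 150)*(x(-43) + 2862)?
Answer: -25380927/2 ≈ -1.2690e+7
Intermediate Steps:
x(u) = -½ + u + 3*u² (x(u) = -½ + ((u² + (u + u)*u) + u) = -½ + ((u² + (2*u)*u) + u) = -½ + ((u² + 2*u²) + u) = -½ + (3*u² + u) = -½ + (u + 3*u²) = -½ + u + 3*u²)
(-1367 - 150)*(x(-43) + 2862) = (-1367 - 150)*((-½ - 43 + 3*(-43)²) + 2862) = -1517*((-½ - 43 + 3*1849) + 2862) = -1517*((-½ - 43 + 5547) + 2862) = -1517*(11007/2 + 2862) = -1517*16731/2 = -25380927/2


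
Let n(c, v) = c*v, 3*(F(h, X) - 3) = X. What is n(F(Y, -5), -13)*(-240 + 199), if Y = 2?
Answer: 2132/3 ≈ 710.67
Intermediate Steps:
F(h, X) = 3 + X/3
n(F(Y, -5), -13)*(-240 + 199) = ((3 + (⅓)*(-5))*(-13))*(-240 + 199) = ((3 - 5/3)*(-13))*(-41) = ((4/3)*(-13))*(-41) = -52/3*(-41) = 2132/3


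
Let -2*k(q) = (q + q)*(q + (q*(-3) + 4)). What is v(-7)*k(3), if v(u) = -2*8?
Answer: -96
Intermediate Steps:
v(u) = -16
k(q) = -q*(4 - 2*q) (k(q) = -(q + q)*(q + (q*(-3) + 4))/2 = -2*q*(q + (-3*q + 4))/2 = -2*q*(q + (4 - 3*q))/2 = -2*q*(4 - 2*q)/2 = -q*(4 - 2*q))
v(-7)*k(3) = -32*3*(-2 + 3) = -32*3 = -16*6 = -96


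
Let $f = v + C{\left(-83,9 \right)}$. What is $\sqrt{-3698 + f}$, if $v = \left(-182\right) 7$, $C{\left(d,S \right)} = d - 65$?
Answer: $32 i \sqrt{5} \approx 71.554 i$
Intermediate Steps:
$C{\left(d,S \right)} = -65 + d$
$v = -1274$
$f = -1422$ ($f = -1274 - 148 = -1422$)
$\sqrt{-3698 + f} = \sqrt{-3698 - 1422} = \sqrt{-5120} = 32 i \sqrt{5}$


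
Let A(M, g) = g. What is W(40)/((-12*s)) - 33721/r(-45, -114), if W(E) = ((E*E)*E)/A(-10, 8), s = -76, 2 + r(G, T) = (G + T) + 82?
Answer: 1961597/4503 ≈ 435.62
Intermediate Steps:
r(G, T) = 80 + G + T (r(G, T) = -2 + ((G + T) + 82) = -2 + (82 + G + T) = 80 + G + T)
W(E) = E³/8 (W(E) = ((E*E)*E)/8 = (E²*E)*(⅛) = E³*(⅛) = E³/8)
W(40)/((-12*s)) - 33721/r(-45, -114) = ((⅛)*40³)/((-12*(-76))) - 33721/(80 - 45 - 114) = ((⅛)*64000)/912 - 33721/(-79) = 8000*(1/912) - 33721*(-1/79) = 500/57 + 33721/79 = 1961597/4503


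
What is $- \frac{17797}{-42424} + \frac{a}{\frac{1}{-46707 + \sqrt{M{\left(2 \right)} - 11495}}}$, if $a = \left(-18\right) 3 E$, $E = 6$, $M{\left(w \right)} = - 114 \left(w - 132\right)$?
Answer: $\frac{642005294629}{42424} - 1620 \sqrt{133} \approx 1.5114 \cdot 10^{7}$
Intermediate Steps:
$M{\left(w \right)} = 15048 - 114 w$ ($M{\left(w \right)} = - 114 \left(-132 + w\right) = 15048 - 114 w$)
$a = -324$ ($a = \left(-18\right) 3 \cdot 6 = \left(-54\right) 6 = -324$)
$- \frac{17797}{-42424} + \frac{a}{\frac{1}{-46707 + \sqrt{M{\left(2 \right)} - 11495}}} = - \frac{17797}{-42424} - \frac{324}{\frac{1}{-46707 + \sqrt{\left(15048 - 228\right) - 11495}}} = \left(-17797\right) \left(- \frac{1}{42424}\right) - \frac{324}{\frac{1}{-46707 + \sqrt{\left(15048 - 228\right) - 11495}}} = \frac{17797}{42424} - \frac{324}{\frac{1}{-46707 + \sqrt{14820 - 11495}}} = \frac{17797}{42424} - \frac{324}{\frac{1}{-46707 + \sqrt{3325}}} = \frac{17797}{42424} - \frac{324}{\frac{1}{-46707 + 5 \sqrt{133}}} = \frac{17797}{42424} - 324 \left(-46707 + 5 \sqrt{133}\right) = \frac{17797}{42424} + \left(15133068 - 1620 \sqrt{133}\right) = \frac{642005294629}{42424} - 1620 \sqrt{133}$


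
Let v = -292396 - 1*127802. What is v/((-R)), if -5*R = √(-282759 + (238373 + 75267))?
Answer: -2100990*√30881/30881 ≈ -11956.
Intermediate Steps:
R = -√30881/5 (R = -√(-282759 + (238373 + 75267))/5 = -√(-282759 + 313640)/5 = -√30881/5 ≈ -35.146)
v = -420198 (v = -292396 - 127802 = -420198)
v/((-R)) = -420198*5*√30881/30881 = -2100990*√30881/30881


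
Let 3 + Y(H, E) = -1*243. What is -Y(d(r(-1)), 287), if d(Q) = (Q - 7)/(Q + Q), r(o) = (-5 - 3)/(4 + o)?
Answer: 246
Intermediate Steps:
r(o) = -8/(4 + o)
d(Q) = (-7 + Q)/(2*Q) (d(Q) = (-7 + Q)/((2*Q)) = (-7 + Q)*(1/(2*Q)) = (-7 + Q)/(2*Q))
Y(H, E) = -246 (Y(H, E) = -3 - 1*243 = -3 - 243 = -246)
-Y(d(r(-1)), 287) = -1*(-246) = 246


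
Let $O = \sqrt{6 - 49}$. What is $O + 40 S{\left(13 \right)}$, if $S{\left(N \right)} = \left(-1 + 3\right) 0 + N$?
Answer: $520 + i \sqrt{43} \approx 520.0 + 6.5574 i$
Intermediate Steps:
$S{\left(N \right)} = N$ ($S{\left(N \right)} = 2 \cdot 0 + N = 0 + N = N$)
$O = i \sqrt{43}$ ($O = \sqrt{-43} = i \sqrt{43} \approx 6.5574 i$)
$O + 40 S{\left(13 \right)} = i \sqrt{43} + 40 \cdot 13 = i \sqrt{43} + 520 = 520 + i \sqrt{43}$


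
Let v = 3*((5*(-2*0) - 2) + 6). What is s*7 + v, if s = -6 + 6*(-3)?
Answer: -156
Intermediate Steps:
s = -24 (s = -6 - 18 = -24)
v = 12 (v = 3*((5*0 - 2) + 6) = 3*((0 - 2) + 6) = 3*(-2 + 6) = 3*4 = 12)
s*7 + v = -24*7 + 12 = -168 + 12 = -156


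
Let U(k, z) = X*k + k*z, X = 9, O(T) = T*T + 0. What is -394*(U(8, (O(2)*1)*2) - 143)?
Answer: 2758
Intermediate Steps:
O(T) = T² (O(T) = T² + 0 = T²)
U(k, z) = 9*k + k*z
-394*(U(8, (O(2)*1)*2) - 143) = -394*(8*(9 + (2²*1)*2) - 143) = -394*(8*(9 + (4*1)*2) - 143) = -394*(8*(9 + 4*2) - 143) = -394*(8*(9 + 8) - 143) = -394*(8*17 - 143) = -394*(136 - 143) = -394*(-7) = 2758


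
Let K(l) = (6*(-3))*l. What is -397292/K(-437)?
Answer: -198646/3933 ≈ -50.508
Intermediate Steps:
K(l) = -18*l
-397292/K(-437) = -397292/((-18*(-437))) = -397292/7866 = -397292*1/7866 = -198646/3933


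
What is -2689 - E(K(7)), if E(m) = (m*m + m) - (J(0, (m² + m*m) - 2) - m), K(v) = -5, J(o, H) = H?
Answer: -2656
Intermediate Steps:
E(m) = 2 - m² + 2*m (E(m) = (m*m + m) - (((m² + m*m) - 2) - m) = (m² + m) - (((m² + m²) - 2) - m) = (m + m²) - ((2*m² - 2) - m) = (m + m²) - ((-2 + 2*m²) - m) = (m + m²) - (-2 - m + 2*m²) = (m + m²) + (2 + m - 2*m²) = 2 - m² + 2*m)
-2689 - E(K(7)) = -2689 - (2 - 1*(-5)² + 2*(-5)) = -2689 - (2 - 1*25 - 10) = -2689 - (2 - 25 - 10) = -2689 - 1*(-33) = -2689 + 33 = -2656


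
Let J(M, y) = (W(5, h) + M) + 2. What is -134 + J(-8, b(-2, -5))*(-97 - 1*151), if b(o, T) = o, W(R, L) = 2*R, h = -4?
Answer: -1126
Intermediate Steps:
J(M, y) = 12 + M (J(M, y) = (2*5 + M) + 2 = (10 + M) + 2 = 12 + M)
-134 + J(-8, b(-2, -5))*(-97 - 1*151) = -134 + (12 - 8)*(-97 - 1*151) = -134 + 4*(-97 - 151) = -134 + 4*(-248) = -134 - 992 = -1126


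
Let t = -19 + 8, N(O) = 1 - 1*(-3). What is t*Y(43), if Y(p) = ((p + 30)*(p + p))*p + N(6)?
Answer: -2969538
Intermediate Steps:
N(O) = 4 (N(O) = 1 + 3 = 4)
t = -11
Y(p) = 4 + 2*p²*(30 + p) (Y(p) = ((p + 30)*(p + p))*p + 4 = ((30 + p)*(2*p))*p + 4 = (2*p*(30 + p))*p + 4 = 2*p²*(30 + p) + 4 = 4 + 2*p²*(30 + p))
t*Y(43) = -11*(4 + 2*43³ + 60*43²) = -11*(4 + 2*79507 + 60*1849) = -11*(4 + 159014 + 110940) = -11*269958 = -2969538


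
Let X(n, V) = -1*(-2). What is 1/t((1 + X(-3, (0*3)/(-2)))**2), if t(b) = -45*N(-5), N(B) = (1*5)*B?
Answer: 1/1125 ≈ 0.00088889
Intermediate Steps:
X(n, V) = 2
N(B) = 5*B
t(b) = 1125 (t(b) = -225*(-5) = -45*(-25) = 1125)
1/t((1 + X(-3, (0*3)/(-2)))**2) = 1/1125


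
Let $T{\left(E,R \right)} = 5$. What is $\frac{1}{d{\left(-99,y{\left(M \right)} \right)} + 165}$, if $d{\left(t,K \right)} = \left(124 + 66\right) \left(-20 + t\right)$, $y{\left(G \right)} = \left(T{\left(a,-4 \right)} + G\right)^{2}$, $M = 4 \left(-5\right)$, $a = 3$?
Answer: $- \frac{1}{22445} \approx -4.4553 \cdot 10^{-5}$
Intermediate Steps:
$M = -20$
$y{\left(G \right)} = \left(5 + G\right)^{2}$
$d{\left(t,K \right)} = -3800 + 190 t$ ($d{\left(t,K \right)} = 190 \left(-20 + t\right) = -3800 + 190 t$)
$\frac{1}{d{\left(-99,y{\left(M \right)} \right)} + 165} = \frac{1}{\left(-3800 + 190 \left(-99\right)\right) + 165} = \frac{1}{\left(-3800 - 18810\right) + 165} = \frac{1}{-22610 + 165} = \frac{1}{-22445} = - \frac{1}{22445}$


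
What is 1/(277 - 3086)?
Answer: -1/2809 ≈ -0.00035600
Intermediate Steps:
1/(277 - 3086) = 1/(-2809) = -1/2809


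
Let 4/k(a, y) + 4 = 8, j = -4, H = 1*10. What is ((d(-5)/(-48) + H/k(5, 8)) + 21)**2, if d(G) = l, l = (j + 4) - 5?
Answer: 2229049/2304 ≈ 967.47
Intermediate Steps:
H = 10
k(a, y) = 1 (k(a, y) = 4/(-4 + 8) = 4/4 = 4*(1/4) = 1)
l = -5 (l = (-4 + 4) - 5 = 0 - 5 = -5)
d(G) = -5
((d(-5)/(-48) + H/k(5, 8)) + 21)**2 = ((-5/(-48) + 10/1) + 21)**2 = ((-5*(-1/48) + 10*1) + 21)**2 = ((5/48 + 10) + 21)**2 = (485/48 + 21)**2 = (1493/48)**2 = 2229049/2304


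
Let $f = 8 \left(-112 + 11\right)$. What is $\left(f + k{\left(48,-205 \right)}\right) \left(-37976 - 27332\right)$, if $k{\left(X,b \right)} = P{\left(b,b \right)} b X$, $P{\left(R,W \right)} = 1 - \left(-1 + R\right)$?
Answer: $133077327904$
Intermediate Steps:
$P{\left(R,W \right)} = 2 - R$ ($P{\left(R,W \right)} = 1 - \left(-1 + R\right) = 2 - R$)
$k{\left(X,b \right)} = X b \left(2 - b\right)$ ($k{\left(X,b \right)} = \left(2 - b\right) b X = b \left(2 - b\right) X = X b \left(2 - b\right)$)
$f = -808$ ($f = 8 \left(-101\right) = -808$)
$\left(f + k{\left(48,-205 \right)}\right) \left(-37976 - 27332\right) = \left(-808 + 48 \left(-205\right) \left(2 - -205\right)\right) \left(-37976 - 27332\right) = \left(-808 + 48 \left(-205\right) \left(2 + 205\right)\right) \left(-65308\right) = \left(-808 + 48 \left(-205\right) 207\right) \left(-65308\right) = \left(-808 - 2036880\right) \left(-65308\right) = \left(-2037688\right) \left(-65308\right) = 133077327904$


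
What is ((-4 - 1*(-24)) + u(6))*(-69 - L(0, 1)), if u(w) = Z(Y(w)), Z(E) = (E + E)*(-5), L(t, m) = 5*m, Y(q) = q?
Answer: 2960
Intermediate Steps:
Z(E) = -10*E (Z(E) = (2*E)*(-5) = -10*E)
u(w) = -10*w
((-4 - 1*(-24)) + u(6))*(-69 - L(0, 1)) = ((-4 - 1*(-24)) - 10*6)*(-69 - 5) = ((-4 + 24) - 60)*(-69 - 1*5) = (20 - 60)*(-69 - 5) = -40*(-74) = 2960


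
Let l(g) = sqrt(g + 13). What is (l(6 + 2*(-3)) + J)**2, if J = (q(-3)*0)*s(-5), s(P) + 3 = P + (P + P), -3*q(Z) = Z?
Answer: 13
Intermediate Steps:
q(Z) = -Z/3
s(P) = -3 + 3*P (s(P) = -3 + (P + (P + P)) = -3 + (P + 2*P) = -3 + 3*P)
J = 0 (J = (-1/3*(-3)*0)*(-3 + 3*(-5)) = (1*0)*(-3 - 15) = 0*(-18) = 0)
l(g) = sqrt(13 + g)
(l(6 + 2*(-3)) + J)**2 = (sqrt(13 + (6 + 2*(-3))) + 0)**2 = (sqrt(13 + (6 - 6)) + 0)**2 = (sqrt(13 + 0) + 0)**2 = (sqrt(13) + 0)**2 = (sqrt(13))**2 = 13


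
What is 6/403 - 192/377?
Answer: -5778/11687 ≈ -0.49440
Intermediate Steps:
6/403 - 192/377 = -5778/11687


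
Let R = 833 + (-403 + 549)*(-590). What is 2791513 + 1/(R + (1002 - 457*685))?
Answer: 1109207690549/397350 ≈ 2.7915e+6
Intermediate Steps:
R = -85307 (R = 833 + 146*(-590) = 833 - 86140 = -85307)
2791513 + 1/(R + (1002 - 457*685)) = 2791513 + 1/(-85307 + (1002 - 457*685)) = 2791513 + 1/(-85307 + (1002 - 313045)) = 2791513 + 1/(-85307 - 312043) = 2791513 + 1/(-397350) = 2791513 - 1/397350 = 1109207690549/397350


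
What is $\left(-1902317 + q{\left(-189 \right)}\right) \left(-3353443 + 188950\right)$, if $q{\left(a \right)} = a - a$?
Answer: $6019868830281$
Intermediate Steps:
$q{\left(a \right)} = 0$
$\left(-1902317 + q{\left(-189 \right)}\right) \left(-3353443 + 188950\right) = \left(-1902317 + 0\right) \left(-3353443 + 188950\right) = \left(-1902317\right) \left(-3164493\right) = 6019868830281$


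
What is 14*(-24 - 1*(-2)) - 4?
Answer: -312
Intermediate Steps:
14*(-24 - 1*(-2)) - 4 = 14*(-24 + 2) - 4 = 14*(-22) - 4 = -308 - 4 = -312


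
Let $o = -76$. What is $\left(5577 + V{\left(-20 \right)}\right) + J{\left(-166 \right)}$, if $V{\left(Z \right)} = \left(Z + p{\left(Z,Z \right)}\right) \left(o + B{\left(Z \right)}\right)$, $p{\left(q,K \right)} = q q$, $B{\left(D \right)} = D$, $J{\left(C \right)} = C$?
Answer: $-31069$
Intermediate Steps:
$p{\left(q,K \right)} = q^{2}$
$V{\left(Z \right)} = \left(-76 + Z\right) \left(Z + Z^{2}\right)$ ($V{\left(Z \right)} = \left(Z + Z^{2}\right) \left(-76 + Z\right) = \left(-76 + Z\right) \left(Z + Z^{2}\right)$)
$\left(5577 + V{\left(-20 \right)}\right) + J{\left(-166 \right)} = \left(5577 - 20 \left(-76 + \left(-20\right)^{2} - -1500\right)\right) - 166 = \left(5577 - 20 \left(-76 + 400 + 1500\right)\right) - 166 = \left(5577 - 36480\right) - 166 = -30903 - 166 = -31069$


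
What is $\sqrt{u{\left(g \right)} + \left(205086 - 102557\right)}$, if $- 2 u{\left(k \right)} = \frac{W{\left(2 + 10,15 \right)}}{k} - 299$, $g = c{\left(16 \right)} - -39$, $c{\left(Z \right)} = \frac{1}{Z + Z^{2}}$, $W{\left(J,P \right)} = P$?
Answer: $\frac{\sqrt{4357256666}}{206} \approx 320.43$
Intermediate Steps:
$g = \frac{10609}{272}$ ($g = \frac{1}{16 \left(1 + 16\right)} - -39 = \frac{1}{16 \cdot 17} + 39 = \frac{1}{16} \cdot \frac{1}{17} + 39 = \frac{1}{272} + 39 = \frac{10609}{272} \approx 39.004$)
$u{\left(k \right)} = \frac{299}{2} - \frac{15}{2 k}$ ($u{\left(k \right)} = - \frac{\frac{15}{k} - 299}{2} = - \frac{-299 + \frac{15}{k}}{2} = \frac{299}{2} - \frac{15}{2 k}$)
$\sqrt{u{\left(g \right)} + \left(205086 - 102557\right)} = \sqrt{\frac{-15 + 299 \cdot \frac{10609}{272}}{2 \cdot \frac{10609}{272}} + \left(205086 - 102557\right)} = \sqrt{\frac{1}{2} \cdot \frac{272}{10609} \left(-15 + \frac{3172091}{272}\right) + \left(205086 - 102557\right)} = \sqrt{\frac{1}{2} \cdot \frac{272}{10609} \cdot \frac{3168011}{272} + 102529} = \sqrt{\frac{3168011}{21218} + 102529} = \sqrt{\frac{2178628333}{21218}} = \frac{\sqrt{4357256666}}{206}$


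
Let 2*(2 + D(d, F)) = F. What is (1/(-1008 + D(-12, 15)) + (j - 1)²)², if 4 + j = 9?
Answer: 1028998084/4020025 ≈ 255.97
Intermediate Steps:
j = 5 (j = -4 + 9 = 5)
D(d, F) = -2 + F/2
(1/(-1008 + D(-12, 15)) + (j - 1)²)² = (1/(-1008 + (-2 + (½)*15)) + (5 - 1)²)² = (1/(-1008 + (-2 + 15/2)) + 4²)² = (1/(-1008 + 11/2) + 16)² = (1/(-2005/2) + 16)² = (-2/2005 + 16)² = (32078/2005)² = 1028998084/4020025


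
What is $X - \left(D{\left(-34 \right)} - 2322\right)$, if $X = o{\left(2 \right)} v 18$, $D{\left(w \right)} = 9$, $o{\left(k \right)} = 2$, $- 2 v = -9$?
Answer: $2475$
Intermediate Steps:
$v = \frac{9}{2}$ ($v = \left(- \frac{1}{2}\right) \left(-9\right) = \frac{9}{2} \approx 4.5$)
$X = 162$ ($X = 2 \cdot \frac{9}{2} \cdot 18 = 9 \cdot 18 = 162$)
$X - \left(D{\left(-34 \right)} - 2322\right) = 162 - \left(9 - 2322\right) = 162 - -2313 = 162 + 2313 = 2475$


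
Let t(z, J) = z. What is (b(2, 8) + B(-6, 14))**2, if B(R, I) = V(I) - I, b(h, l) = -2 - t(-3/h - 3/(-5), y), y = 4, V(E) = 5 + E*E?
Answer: 3455881/100 ≈ 34559.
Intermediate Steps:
V(E) = 5 + E**2
b(h, l) = -13/5 + 3/h (b(h, l) = -2 - (-3/h - 3/(-5)) = -2 - (-3/h - 3*(-1/5)) = -2 - (-3/h + 3/5) = -2 - (3/5 - 3/h) = -2 + (-3/5 + 3/h) = -13/5 + 3/h)
B(R, I) = 5 + I**2 - I (B(R, I) = (5 + I**2) - I = 5 + I**2 - I)
(b(2, 8) + B(-6, 14))**2 = ((-13/5 + 3/2) + (5 + 14**2 - 1*14))**2 = ((-13/5 + 3*(1/2)) + (5 + 196 - 14))**2 = ((-13/5 + 3/2) + 187)**2 = (-11/10 + 187)**2 = (1859/10)**2 = 3455881/100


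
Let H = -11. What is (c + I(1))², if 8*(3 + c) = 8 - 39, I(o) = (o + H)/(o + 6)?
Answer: 216225/3136 ≈ 68.949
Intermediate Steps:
I(o) = (-11 + o)/(6 + o) (I(o) = (o - 11)/(o + 6) = (-11 + o)/(6 + o))
c = -55/8 (c = -3 + (8 - 39)/8 = -3 + (⅛)*(-31) = -3 - 31/8 = -55/8 ≈ -6.8750)
(c + I(1))² = (-55/8 + (-11 + 1)/(6 + 1))² = (-55/8 - 10/7)² = (-465/56)² = 216225/3136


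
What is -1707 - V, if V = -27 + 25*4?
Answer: -1780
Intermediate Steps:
V = 73 (V = -27 + 100 = 73)
-1707 - V = -1707 - 1*73 = -1707 - 73 = -1780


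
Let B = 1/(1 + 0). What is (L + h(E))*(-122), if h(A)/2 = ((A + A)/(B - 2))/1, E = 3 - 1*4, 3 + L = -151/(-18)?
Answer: -10309/9 ≈ -1145.4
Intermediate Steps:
L = 97/18 (L = -3 - 151/(-18) = -3 - 151*(-1/18) = -3 + 151/18 = 97/18 ≈ 5.3889)
B = 1 (B = 1/1 = 1)
E = -1 (E = 3 - 4 = -1)
h(A) = -4*A (h(A) = 2*(((A + A)/(1 - 2))/1) = 2*(((2*A)/(-1))*1) = 2*(((2*A)*(-1))*1) = 2*(-2*A*1) = 2*(-2*A) = -4*A)
(L + h(E))*(-122) = (97/18 - 4*(-1))*(-122) = (97/18 + 4)*(-122) = (169/18)*(-122) = -10309/9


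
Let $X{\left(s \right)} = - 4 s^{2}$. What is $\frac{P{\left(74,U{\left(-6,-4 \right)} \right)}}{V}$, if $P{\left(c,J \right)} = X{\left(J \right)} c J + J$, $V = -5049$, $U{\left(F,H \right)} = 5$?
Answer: $\frac{36995}{5049} \approx 7.3272$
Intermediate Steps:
$P{\left(c,J \right)} = J - 4 c J^{3}$ ($P{\left(c,J \right)} = - 4 J^{2} c J + J = - 4 c J^{2} J + J = - 4 c J^{3} + J = J - 4 c J^{3}$)
$\frac{P{\left(74,U{\left(-6,-4 \right)} \right)}}{V} = \frac{5 - 296 \cdot 5^{3}}{-5049} = \left(5 - 296 \cdot 125\right) \left(- \frac{1}{5049}\right) = \left(5 - 37000\right) \left(- \frac{1}{5049}\right) = \left(-36995\right) \left(- \frac{1}{5049}\right) = \frac{36995}{5049}$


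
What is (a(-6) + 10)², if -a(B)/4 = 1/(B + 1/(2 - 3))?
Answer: 5476/49 ≈ 111.76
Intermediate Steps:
a(B) = -4/(-1 + B) (a(B) = -4/(B + 1/(2 - 3)) = -4/(B + 1/(-1)) = -4/(B - 1) = -4/(-1 + B))
(a(-6) + 10)² = (-4/(-1 - 6) + 10)² = (-4/(-7) + 10)² = (-4*(-⅐) + 10)² = (4/7 + 10)² = (74/7)² = 5476/49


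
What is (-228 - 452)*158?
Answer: -107440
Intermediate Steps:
(-228 - 452)*158 = -680*158 = -107440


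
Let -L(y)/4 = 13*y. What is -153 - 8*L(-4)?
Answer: -1817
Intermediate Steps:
L(y) = -52*y
-153 - 8*L(-4) = -153 - (-416)*(-4) = -153 - 8*208 = -153 - 1664 = -1817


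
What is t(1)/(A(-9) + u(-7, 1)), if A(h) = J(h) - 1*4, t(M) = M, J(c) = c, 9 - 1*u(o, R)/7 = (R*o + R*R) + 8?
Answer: 1/36 ≈ 0.027778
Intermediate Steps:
u(o, R) = 7 - 7*R² - 7*R*o (u(o, R) = 63 - 7*((R*o + R*R) + 8) = 63 - 7*((R*o + R²) + 8) = 63 - 7*((R² + R*o) + 8) = 63 - 7*(8 + R² + R*o) = 63 + (-56 - 7*R² - 7*R*o) = 7 - 7*R² - 7*R*o)
A(h) = -4 + h (A(h) = h - 1*4 = h - 4 = -4 + h)
t(1)/(A(-9) + u(-7, 1)) = 1/((-4 - 9) + (7 - 7*1² - 7*1*(-7))) = 1/(-13 + (7 - 7*1 + 49)) = 1/(-13 + (7 - 7 + 49)) = 1/(-13 + 49) = 1/36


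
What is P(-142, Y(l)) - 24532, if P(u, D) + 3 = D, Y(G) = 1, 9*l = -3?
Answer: -24534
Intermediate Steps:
l = -⅓ (l = (⅑)*(-3) = -⅓ ≈ -0.33333)
P(u, D) = -3 + D
P(-142, Y(l)) - 24532 = (-3 + 1) - 24532 = -2 - 24532 = -24534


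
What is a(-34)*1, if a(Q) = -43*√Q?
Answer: -43*I*√34 ≈ -250.73*I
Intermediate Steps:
a(-34)*1 = -43*I*√34*1 = -43*I*√34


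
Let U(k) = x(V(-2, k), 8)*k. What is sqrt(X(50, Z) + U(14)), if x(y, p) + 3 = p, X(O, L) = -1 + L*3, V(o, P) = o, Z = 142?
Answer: 3*sqrt(55) ≈ 22.249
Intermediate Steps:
X(O, L) = -1 + 3*L
x(y, p) = -3 + p
U(k) = 5*k (U(k) = (-3 + 8)*k = 5*k)
sqrt(X(50, Z) + U(14)) = sqrt((-1 + 3*142) + 5*14) = sqrt((-1 + 426) + 70) = sqrt(425 + 70) = sqrt(495) = 3*sqrt(55)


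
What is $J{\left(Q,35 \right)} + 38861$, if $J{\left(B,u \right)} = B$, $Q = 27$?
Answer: $38888$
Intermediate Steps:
$J{\left(Q,35 \right)} + 38861 = 27 + 38861 = 38888$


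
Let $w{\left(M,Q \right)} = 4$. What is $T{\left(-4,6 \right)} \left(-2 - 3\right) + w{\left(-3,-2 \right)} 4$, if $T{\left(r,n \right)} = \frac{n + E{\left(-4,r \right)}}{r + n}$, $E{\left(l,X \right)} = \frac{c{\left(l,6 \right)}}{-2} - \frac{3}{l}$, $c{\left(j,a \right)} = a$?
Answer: $\frac{53}{8} \approx 6.625$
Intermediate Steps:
$E{\left(l,X \right)} = -3 - \frac{3}{l}$ ($E{\left(l,X \right)} = \frac{6}{-2} - \frac{3}{l} = 6 \left(- \frac{1}{2}\right) - \frac{3}{l} = -3 - \frac{3}{l}$)
$T{\left(r,n \right)} = \frac{- \frac{9}{4} + n}{n + r}$ ($T{\left(r,n \right)} = \frac{n - \left(3 + \frac{3}{-4}\right)}{r + n} = \frac{n - \frac{9}{4}}{n + r} = \frac{- \frac{9}{4} + n}{n + r}$)
$T{\left(-4,6 \right)} \left(-2 - 3\right) + w{\left(-3,-2 \right)} 4 = \frac{- \frac{9}{4} + 6}{6 - 4} \left(-2 - 3\right) + 4 \cdot 4 = \frac{1}{2} \cdot \frac{15}{4} \left(-2 - 3\right) + 16 = \frac{1}{2} \cdot \frac{15}{4} \left(-5\right) + 16 = \frac{15}{8} \left(-5\right) + 16 = - \frac{75}{8} + 16 = \frac{53}{8}$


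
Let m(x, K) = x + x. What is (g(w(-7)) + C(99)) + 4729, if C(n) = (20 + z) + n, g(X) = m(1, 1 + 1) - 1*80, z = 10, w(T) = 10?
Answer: 4780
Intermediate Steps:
m(x, K) = 2*x
g(X) = -78 (g(X) = 2*1 - 1*80 = 2 - 80 = -78)
C(n) = 30 + n (C(n) = (20 + 10) + n = 30 + n)
(g(w(-7)) + C(99)) + 4729 = (-78 + (30 + 99)) + 4729 = (-78 + 129) + 4729 = 51 + 4729 = 4780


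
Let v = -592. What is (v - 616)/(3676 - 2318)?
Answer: -604/679 ≈ -0.88954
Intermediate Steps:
(v - 616)/(3676 - 2318) = (-592 - 616)/(3676 - 2318) = -1208/1358 = -1208*1/1358 = -604/679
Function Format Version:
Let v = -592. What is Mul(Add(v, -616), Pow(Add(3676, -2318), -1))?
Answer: Rational(-604, 679) ≈ -0.88954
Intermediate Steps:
Mul(Add(v, -616), Pow(Add(3676, -2318), -1)) = Mul(Add(-592, -616), Pow(Add(3676, -2318), -1)) = Mul(-1208, Pow(1358, -1)) = Mul(-1208, Rational(1, 1358)) = Rational(-604, 679)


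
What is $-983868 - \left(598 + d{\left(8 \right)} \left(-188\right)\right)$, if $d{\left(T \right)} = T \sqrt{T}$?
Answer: $-984466 + 3008 \sqrt{2} \approx -9.8021 \cdot 10^{5}$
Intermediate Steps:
$d{\left(T \right)} = T^{\frac{3}{2}}$
$-983868 - \left(598 + d{\left(8 \right)} \left(-188\right)\right) = -983868 - \left(598 + 8^{\frac{3}{2}} \left(-188\right)\right) = -983868 - \left(598 + 16 \sqrt{2} \left(-188\right)\right) = -983868 - \left(598 - 3008 \sqrt{2}\right) = -984466 + 3008 \sqrt{2}$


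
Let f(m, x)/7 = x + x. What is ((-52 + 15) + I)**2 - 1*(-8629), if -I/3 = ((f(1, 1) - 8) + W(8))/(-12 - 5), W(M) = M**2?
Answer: 2669342/289 ≈ 9236.5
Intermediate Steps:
f(m, x) = 14*x (f(m, x) = 7*(x + x) = 7*(2*x) = 14*x)
I = 210/17 (I = -3*((14*1 - 8) + 8**2)/(-12 - 5) = -3*((14 - 8) + 64)/(-17) = -3*(6 + 64)*(-1)/17 = -210*(-1)/17 = -3*(-70/17) = 210/17 ≈ 12.353)
((-52 + 15) + I)**2 - 1*(-8629) = ((-52 + 15) + 210/17)**2 - 1*(-8629) = (-37 + 210/17)**2 + 8629 = (-419/17)**2 + 8629 = 175561/289 + 8629 = 2669342/289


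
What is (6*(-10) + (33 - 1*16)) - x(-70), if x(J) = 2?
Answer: -45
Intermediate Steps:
(6*(-10) + (33 - 1*16)) - x(-70) = (6*(-10) + (33 - 1*16)) - 1*2 = (-60 + (33 - 16)) - 2 = (-60 + 17) - 2 = -43 - 2 = -45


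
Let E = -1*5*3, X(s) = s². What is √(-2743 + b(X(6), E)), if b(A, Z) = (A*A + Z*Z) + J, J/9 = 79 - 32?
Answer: I*√799 ≈ 28.267*I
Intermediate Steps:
J = 423 (J = 9*(79 - 32) = 9*47 = 423)
E = -15 (E = -5*3 = -15)
b(A, Z) = 423 + A² + Z² (b(A, Z) = (A*A + Z*Z) + 423 = (A² + Z²) + 423 = 423 + A² + Z²)
√(-2743 + b(X(6), E)) = √(-2743 + (423 + (6²)² + (-15)²)) = √(-2743 + (423 + 36² + 225)) = √(-2743 + (423 + 1296 + 225)) = √(-2743 + 1944) = √(-799) = I*√799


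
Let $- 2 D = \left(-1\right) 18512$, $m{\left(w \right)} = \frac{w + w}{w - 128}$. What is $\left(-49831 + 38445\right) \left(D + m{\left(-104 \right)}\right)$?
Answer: $- \frac{3056571700}{29} \approx -1.054 \cdot 10^{8}$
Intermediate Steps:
$m{\left(w \right)} = \frac{2 w}{-128 + w}$
$D = 9256$ ($D = - \frac{\left(-1\right) 18512}{2} = \left(- \frac{1}{2}\right) \left(-18512\right) = 9256$)
$\left(-49831 + 38445\right) \left(D + m{\left(-104 \right)}\right) = \left(-49831 + 38445\right) \left(9256 + 2 \left(-104\right) \frac{1}{-128 - 104}\right) = - 11386 \left(9256 + 2 \left(-104\right) \frac{1}{-232}\right) = - 11386 \left(9256 + 2 \left(-104\right) \left(- \frac{1}{232}\right)\right) = - 11386 \left(9256 + \frac{26}{29}\right) = \left(-11386\right) \frac{268450}{29} = - \frac{3056571700}{29}$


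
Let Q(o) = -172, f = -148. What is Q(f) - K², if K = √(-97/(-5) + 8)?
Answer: -997/5 ≈ -199.40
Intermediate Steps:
K = √685/5 (K = √(-97*(-⅕) + 8) = √(97/5 + 8) = √(137/5) = √685/5 ≈ 5.2345)
Q(f) - K² = -172 - (√685/5)² = -172 - 1*137/5 = -172 - 137/5 = -997/5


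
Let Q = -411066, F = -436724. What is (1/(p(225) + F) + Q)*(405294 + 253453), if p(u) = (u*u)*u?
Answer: -2966190358522513355/10953901 ≈ -2.7079e+11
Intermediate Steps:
p(u) = u**3 (p(u) = u**2*u = u**3)
(1/(p(225) + F) + Q)*(405294 + 253453) = (1/(225**3 - 436724) - 411066)*(405294 + 253453) = (1/(11390625 - 436724) - 411066)*658747 = (1/10953901 - 411066)*658747 = -4502776268465/10953901*658747 = -2966190358522513355/10953901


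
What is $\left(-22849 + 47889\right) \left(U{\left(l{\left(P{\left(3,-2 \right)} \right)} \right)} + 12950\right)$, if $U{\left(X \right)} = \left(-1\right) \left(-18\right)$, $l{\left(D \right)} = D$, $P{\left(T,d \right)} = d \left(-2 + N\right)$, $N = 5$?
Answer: $324718720$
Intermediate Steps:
$P{\left(T,d \right)} = 3 d$ ($P{\left(T,d \right)} = d \left(-2 + 5\right) = d 3 = 3 d$)
$U{\left(X \right)} = 18$
$\left(-22849 + 47889\right) \left(U{\left(l{\left(P{\left(3,-2 \right)} \right)} \right)} + 12950\right) = \left(-22849 + 47889\right) \left(18 + 12950\right) = 25040 \cdot 12968 = 324718720$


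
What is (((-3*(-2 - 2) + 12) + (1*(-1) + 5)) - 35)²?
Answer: 49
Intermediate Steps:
(((-3*(-2 - 2) + 12) + (1*(-1) + 5)) - 35)² = (((-3*(-4) + 12) + (-1 + 5)) - 35)² = (((12 + 12) + 4) - 35)² = ((24 + 4) - 35)² = (28 - 35)² = (-7)² = 49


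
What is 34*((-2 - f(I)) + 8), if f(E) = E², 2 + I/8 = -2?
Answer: -34612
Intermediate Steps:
I = -32 (I = -16 + 8*(-2) = -16 - 16 = -32)
34*((-2 - f(I)) + 8) = 34*((-2 - 1*(-32)²) + 8) = 34*((-2 - 1*1024) + 8) = 34*((-2 - 1024) + 8) = 34*(-1026 + 8) = 34*(-1018) = -34612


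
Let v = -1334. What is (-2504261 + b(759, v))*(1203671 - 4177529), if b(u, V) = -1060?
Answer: 7450468898418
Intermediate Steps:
(-2504261 + b(759, v))*(1203671 - 4177529) = (-2504261 - 1060)*(1203671 - 4177529) = -2505321*(-2973858) = 7450468898418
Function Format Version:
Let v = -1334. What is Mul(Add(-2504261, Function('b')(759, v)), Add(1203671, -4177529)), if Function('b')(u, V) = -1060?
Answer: 7450468898418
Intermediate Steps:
Mul(Add(-2504261, Function('b')(759, v)), Add(1203671, -4177529)) = Mul(Add(-2504261, -1060), Add(1203671, -4177529)) = Mul(-2505321, -2973858) = 7450468898418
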